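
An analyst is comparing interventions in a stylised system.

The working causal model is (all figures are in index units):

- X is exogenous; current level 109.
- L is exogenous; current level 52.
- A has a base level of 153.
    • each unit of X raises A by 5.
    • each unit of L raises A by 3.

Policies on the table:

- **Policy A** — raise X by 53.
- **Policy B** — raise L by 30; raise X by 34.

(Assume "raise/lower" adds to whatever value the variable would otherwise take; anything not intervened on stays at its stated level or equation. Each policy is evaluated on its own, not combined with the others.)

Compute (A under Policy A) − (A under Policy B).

5

Policy A (X + 53):
  X = 109 + 53 = 162
  L = 52
  A = 153 + 5·162 + 3·52 = 1119
Policy B (L + 30, X + 34):
  X = 109 + 34 = 143
  L = 52 + 30 = 82
  A = 153 + 5·143 + 3·82 = 1114
A: 1119 − 1114 = 5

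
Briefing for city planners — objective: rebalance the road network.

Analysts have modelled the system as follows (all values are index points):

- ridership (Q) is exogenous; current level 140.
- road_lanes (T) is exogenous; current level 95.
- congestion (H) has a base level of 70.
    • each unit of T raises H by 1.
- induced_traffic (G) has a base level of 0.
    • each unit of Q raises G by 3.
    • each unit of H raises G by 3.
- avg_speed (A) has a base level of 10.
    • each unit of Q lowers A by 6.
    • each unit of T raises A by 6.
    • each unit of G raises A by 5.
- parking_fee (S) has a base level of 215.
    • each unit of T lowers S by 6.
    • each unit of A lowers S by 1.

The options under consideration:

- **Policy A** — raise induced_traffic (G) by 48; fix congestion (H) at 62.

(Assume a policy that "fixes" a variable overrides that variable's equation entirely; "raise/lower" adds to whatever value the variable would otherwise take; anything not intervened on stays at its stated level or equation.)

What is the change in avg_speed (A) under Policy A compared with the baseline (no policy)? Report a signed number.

-1305

Baseline:
  Q = 140
  T = 95
  H = 70 + 95 = 165
  G = 0 + 3·140 + 3·165 = 915
  A = 10 − 6·140 + 6·95 + 5·915 = 4315
Policy A (G + 48, H := 62):
  Q = 140
  T = 95
  H = 62
  G = 0 + 3·140 + 3·62 (+48 from intervention) = 654
  A = 10 − 6·140 + 6·95 + 5·654 = 3010
Change in A: 3010 − 4315 = -1305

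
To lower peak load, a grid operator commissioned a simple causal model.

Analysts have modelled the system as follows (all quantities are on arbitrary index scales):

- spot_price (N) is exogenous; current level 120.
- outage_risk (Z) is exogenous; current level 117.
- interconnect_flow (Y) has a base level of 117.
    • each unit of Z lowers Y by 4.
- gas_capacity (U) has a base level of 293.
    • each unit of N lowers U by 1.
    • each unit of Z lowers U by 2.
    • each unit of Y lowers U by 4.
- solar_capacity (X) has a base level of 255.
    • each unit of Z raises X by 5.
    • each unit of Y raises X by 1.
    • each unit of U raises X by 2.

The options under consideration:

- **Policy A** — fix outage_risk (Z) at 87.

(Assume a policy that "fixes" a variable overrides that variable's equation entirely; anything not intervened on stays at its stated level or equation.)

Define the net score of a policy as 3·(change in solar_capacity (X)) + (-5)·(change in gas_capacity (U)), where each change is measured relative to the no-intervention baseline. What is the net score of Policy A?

-510

Baseline:
  N = 120
  Z = 117
  Y = 117 − 4·117 = -351
  U = 293 − 120 − 2·117 − 4·(-351) = 1343
  X = 255 + 5·117 + (-351) + 2·1343 = 3175
Policy A (Z := 87):
  N = 120
  Z = 87
  Y = 117 − 4·87 = -231
  U = 293 − 120 − 2·87 − 4·(-231) = 923
  X = 255 + 5·87 + (-231) + 2·923 = 2305
ΔX = 2305 − 3175 = -870; ΔU = 923 − 1343 = -420
Score = 3·(-870) + (-5)·(-420) = -510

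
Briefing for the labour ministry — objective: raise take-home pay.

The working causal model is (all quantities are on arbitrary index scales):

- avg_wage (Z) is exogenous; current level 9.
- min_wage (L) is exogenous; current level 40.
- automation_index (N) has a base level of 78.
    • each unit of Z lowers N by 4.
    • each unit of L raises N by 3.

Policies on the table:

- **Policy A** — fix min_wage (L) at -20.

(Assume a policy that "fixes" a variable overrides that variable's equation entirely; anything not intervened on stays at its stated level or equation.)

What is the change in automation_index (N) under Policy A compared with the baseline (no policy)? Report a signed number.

Baseline:
  Z = 9
  L = 40
  N = 78 − 4·9 + 3·40 = 162
Policy A (L := -20):
  Z = 9
  L = -20
  N = 78 − 4·9 + 3·(-20) = -18
Change in N: -18 − 162 = -180

-180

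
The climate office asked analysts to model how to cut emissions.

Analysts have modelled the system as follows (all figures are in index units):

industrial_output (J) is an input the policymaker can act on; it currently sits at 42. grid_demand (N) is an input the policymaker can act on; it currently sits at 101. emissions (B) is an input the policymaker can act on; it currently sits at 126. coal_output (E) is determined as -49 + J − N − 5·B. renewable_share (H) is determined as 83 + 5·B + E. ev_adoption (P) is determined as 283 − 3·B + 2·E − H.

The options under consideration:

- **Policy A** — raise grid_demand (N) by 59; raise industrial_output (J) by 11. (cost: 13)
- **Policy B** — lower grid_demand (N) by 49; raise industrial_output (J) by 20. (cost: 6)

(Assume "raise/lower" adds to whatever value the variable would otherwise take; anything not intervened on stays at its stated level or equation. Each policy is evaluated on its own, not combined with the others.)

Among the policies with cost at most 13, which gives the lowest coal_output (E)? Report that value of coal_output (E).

-786

Policy A (N + 59, J + 11):
  J = 42 + 11 = 53
  N = 101 + 59 = 160
  B = 126
  E = -49 + 53 − 160 − 5·126 = -786
Policy B (N − 49, J + 20):
  J = 42 + 20 = 62
  N = 101 − 49 = 52
  B = 126
  E = -49 + 62 − 52 − 5·126 = -669
Comparing — Policy A: E=-786, Policy B: E=-669. Lowest is -786 (Policy A).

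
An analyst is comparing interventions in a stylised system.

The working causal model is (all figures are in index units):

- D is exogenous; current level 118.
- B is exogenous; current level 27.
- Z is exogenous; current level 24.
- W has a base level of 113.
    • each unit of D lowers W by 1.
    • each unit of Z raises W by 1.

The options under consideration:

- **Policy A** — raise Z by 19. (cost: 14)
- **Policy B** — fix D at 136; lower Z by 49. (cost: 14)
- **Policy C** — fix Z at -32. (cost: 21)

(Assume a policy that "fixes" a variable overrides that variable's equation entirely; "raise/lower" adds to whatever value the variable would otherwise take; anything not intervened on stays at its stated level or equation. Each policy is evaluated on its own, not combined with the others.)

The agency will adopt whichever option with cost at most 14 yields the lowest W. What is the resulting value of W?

-48

Policy A (Z + 19):
  D = 118
  Z = 24 + 19 = 43
  W = 113 − 118 + 43 = 38
Policy B (D := 136, Z − 49):
  D = 136
  Z = 24 − 49 = -25
  W = 113 − 136 + (-25) = -48
Comparing — Policy A: W=38, Policy B: W=-48. Lowest is -48 (Policy B).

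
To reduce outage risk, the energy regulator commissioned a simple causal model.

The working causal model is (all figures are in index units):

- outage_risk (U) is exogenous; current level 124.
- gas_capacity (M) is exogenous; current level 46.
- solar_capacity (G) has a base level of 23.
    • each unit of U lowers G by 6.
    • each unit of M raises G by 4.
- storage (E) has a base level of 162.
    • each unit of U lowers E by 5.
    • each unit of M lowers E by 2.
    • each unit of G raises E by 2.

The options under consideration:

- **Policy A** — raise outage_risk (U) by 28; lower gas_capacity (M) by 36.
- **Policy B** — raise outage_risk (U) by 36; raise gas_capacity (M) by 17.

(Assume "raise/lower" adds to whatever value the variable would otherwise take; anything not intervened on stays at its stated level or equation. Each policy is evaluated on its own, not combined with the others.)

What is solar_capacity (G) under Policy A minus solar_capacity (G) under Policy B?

-164

Policy A (U + 28, M − 36):
  U = 124 + 28 = 152
  M = 46 − 36 = 10
  G = 23 − 6·152 + 4·10 = -849
Policy B (U + 36, M + 17):
  U = 124 + 36 = 160
  M = 46 + 17 = 63
  G = 23 − 6·160 + 4·63 = -685
G: -849 − (-685) = -164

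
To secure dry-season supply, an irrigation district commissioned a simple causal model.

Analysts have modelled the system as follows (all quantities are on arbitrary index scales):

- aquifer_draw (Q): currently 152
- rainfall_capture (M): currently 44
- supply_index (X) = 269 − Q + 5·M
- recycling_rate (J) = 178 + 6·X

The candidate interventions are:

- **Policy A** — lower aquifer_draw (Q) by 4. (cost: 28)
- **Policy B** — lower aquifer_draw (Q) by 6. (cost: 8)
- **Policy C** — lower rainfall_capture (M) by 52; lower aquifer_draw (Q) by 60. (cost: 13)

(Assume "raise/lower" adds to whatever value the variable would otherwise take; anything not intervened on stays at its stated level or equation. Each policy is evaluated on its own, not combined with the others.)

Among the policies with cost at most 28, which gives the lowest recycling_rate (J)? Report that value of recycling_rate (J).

Policy A (Q − 4):
  Q = 152 − 4 = 148
  M = 44
  X = 269 − 148 + 5·44 = 341
  J = 178 + 6·341 = 2224
Policy B (Q − 6):
  Q = 152 − 6 = 146
  M = 44
  X = 269 − 146 + 5·44 = 343
  J = 178 + 6·343 = 2236
Policy C (M − 52, Q − 60):
  Q = 152 − 60 = 92
  M = 44 − 52 = -8
  X = 269 − 92 + 5·(-8) = 137
  J = 178 + 6·137 = 1000
Comparing — Policy A: J=2224, Policy B: J=2236, Policy C: J=1000. Lowest is 1000 (Policy C).

1000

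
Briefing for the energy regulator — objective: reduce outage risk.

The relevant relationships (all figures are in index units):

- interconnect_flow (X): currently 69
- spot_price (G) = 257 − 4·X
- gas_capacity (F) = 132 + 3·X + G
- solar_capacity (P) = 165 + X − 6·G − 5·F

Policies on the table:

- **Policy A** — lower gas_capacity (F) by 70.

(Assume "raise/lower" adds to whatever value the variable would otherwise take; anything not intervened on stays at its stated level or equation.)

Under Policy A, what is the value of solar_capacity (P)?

-902

Policy A (F − 70):
  X = 69
  G = 257 − 4·69 = -19
  F = 132 + 3·69 + (-19) (−70 from intervention) = 250
  P = 165 + 69 − 6·(-19) − 5·250 = -902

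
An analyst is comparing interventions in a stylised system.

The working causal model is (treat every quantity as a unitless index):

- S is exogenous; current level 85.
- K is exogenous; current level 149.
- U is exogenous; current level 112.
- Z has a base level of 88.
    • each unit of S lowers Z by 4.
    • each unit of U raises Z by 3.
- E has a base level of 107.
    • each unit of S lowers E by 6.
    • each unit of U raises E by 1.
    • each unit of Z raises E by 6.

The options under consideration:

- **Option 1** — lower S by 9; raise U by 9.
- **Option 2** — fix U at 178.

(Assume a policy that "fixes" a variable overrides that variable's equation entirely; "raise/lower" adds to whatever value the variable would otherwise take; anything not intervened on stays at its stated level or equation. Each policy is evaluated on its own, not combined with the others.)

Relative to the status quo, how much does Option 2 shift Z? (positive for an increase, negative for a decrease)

198

Baseline:
  S = 85
  U = 112
  Z = 88 − 4·85 + 3·112 = 84
Option 2 (U := 178):
  S = 85
  U = 178
  Z = 88 − 4·85 + 3·178 = 282
Change in Z: 282 − 84 = 198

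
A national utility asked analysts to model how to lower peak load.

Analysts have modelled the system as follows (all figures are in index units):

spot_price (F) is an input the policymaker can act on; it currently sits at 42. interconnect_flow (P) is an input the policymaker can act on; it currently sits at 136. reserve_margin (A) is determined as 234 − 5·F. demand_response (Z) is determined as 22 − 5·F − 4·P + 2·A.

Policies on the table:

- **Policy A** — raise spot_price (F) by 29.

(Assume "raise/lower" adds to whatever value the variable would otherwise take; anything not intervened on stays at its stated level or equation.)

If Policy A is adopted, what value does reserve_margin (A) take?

Policy A (F + 29):
  F = 42 + 29 = 71
  A = 234 − 5·71 = -121

-121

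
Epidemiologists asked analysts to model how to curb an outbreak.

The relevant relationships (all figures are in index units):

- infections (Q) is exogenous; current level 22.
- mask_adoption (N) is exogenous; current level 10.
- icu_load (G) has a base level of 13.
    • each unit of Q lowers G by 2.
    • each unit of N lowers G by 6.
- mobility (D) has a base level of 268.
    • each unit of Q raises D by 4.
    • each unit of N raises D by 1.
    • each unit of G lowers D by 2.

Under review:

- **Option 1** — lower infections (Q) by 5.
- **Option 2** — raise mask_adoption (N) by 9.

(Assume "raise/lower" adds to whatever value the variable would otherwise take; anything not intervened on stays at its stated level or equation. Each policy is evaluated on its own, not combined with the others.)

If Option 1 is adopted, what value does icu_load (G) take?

-81

Option 1 (Q − 5):
  Q = 22 − 5 = 17
  N = 10
  G = 13 − 2·17 − 6·10 = -81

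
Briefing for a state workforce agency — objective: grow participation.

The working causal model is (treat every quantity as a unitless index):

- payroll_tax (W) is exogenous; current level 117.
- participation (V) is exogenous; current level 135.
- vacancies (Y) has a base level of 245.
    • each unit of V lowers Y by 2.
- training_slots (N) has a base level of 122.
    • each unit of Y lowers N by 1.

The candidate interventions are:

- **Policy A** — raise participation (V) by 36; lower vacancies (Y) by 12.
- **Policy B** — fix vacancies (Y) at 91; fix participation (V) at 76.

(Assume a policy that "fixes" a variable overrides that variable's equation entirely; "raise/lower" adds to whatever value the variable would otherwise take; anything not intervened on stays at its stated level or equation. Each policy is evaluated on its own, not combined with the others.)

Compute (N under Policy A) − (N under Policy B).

200

Policy A (V + 36, Y − 12):
  V = 135 + 36 = 171
  Y = 245 − 2·171 (−12 from intervention) = -109
  N = 122 − (-109) = 231
Policy B (Y := 91, V := 76):
  V = 76
  Y = 91
  N = 122 − 91 = 31
N: 231 − 31 = 200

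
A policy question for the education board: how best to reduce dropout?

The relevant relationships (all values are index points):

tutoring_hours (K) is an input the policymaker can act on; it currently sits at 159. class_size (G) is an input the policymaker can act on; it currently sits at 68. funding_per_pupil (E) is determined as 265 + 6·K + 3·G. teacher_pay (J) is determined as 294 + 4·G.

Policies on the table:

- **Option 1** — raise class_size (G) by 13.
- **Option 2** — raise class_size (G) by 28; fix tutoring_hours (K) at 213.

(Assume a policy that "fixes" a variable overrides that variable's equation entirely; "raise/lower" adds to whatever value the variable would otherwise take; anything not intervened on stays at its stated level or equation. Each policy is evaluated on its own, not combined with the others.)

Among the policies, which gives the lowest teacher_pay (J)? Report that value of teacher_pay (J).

618

Option 1 (G + 13):
  G = 68 + 13 = 81
  J = 294 + 4·81 = 618
Option 2 (G + 28, K := 213):
  G = 68 + 28 = 96
  J = 294 + 4·96 = 678
Comparing — Option 1: J=618, Option 2: J=678. Lowest is 618 (Option 1).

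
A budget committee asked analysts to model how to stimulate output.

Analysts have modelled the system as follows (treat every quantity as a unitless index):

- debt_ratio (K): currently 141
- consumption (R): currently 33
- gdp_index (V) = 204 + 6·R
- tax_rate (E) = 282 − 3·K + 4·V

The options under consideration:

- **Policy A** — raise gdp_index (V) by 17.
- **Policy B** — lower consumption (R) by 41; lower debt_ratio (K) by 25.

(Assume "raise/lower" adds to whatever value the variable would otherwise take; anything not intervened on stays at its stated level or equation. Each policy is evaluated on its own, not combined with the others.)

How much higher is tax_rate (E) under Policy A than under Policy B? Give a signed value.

Policy A (V + 17):
  K = 141
  R = 33
  V = 204 + 6·33 (+17 from intervention) = 419
  E = 282 − 3·141 + 4·419 = 1535
Policy B (R − 41, K − 25):
  K = 141 − 25 = 116
  R = 33 − 41 = -8
  V = 204 + 6·(-8) = 156
  E = 282 − 3·116 + 4·156 = 558
E: 1535 − 558 = 977

977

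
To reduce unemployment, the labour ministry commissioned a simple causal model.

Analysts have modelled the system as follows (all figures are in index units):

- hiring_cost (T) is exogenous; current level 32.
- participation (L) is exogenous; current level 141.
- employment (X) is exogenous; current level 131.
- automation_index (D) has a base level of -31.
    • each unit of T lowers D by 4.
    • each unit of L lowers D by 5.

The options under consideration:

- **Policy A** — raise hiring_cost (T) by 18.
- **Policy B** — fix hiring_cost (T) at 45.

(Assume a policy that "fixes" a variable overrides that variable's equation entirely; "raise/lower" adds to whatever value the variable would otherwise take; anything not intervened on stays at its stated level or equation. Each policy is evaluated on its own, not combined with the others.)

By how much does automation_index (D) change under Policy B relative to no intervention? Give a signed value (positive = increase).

-52

Baseline:
  T = 32
  L = 141
  D = -31 − 4·32 − 5·141 = -864
Policy B (T := 45):
  T = 45
  L = 141
  D = -31 − 4·45 − 5·141 = -916
Change in D: -916 − (-864) = -52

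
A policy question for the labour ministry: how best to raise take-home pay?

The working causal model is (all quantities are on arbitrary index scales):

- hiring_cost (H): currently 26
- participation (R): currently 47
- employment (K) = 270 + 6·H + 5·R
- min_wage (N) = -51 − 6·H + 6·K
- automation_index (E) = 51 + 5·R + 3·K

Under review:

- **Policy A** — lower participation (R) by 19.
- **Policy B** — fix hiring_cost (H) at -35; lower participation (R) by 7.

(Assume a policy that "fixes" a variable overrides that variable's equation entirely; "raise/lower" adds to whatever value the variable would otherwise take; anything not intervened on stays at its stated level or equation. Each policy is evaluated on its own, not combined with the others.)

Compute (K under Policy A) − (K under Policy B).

Policy A (R − 19):
  H = 26
  R = 47 − 19 = 28
  K = 270 + 6·26 + 5·28 = 566
Policy B (H := -35, R − 7):
  H = -35
  R = 47 − 7 = 40
  K = 270 + 6·(-35) + 5·40 = 260
K: 566 − 260 = 306

306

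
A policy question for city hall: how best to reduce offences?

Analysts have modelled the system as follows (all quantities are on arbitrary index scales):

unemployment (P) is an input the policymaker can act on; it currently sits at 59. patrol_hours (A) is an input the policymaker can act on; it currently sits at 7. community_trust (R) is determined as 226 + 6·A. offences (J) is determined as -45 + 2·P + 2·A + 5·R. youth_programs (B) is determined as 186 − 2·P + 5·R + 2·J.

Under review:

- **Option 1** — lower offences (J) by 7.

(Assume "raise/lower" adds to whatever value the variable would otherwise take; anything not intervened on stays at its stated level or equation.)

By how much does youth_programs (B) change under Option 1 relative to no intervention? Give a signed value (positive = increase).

-14

Baseline:
  P = 59
  A = 7
  R = 226 + 6·7 = 268
  J = -45 + 2·59 + 2·7 + 5·268 = 1427
  B = 186 − 2·59 + 5·268 + 2·1427 = 4262
Option 1 (J − 7):
  P = 59
  A = 7
  R = 226 + 6·7 = 268
  J = -45 + 2·59 + 2·7 + 5·268 (−7 from intervention) = 1420
  B = 186 − 2·59 + 5·268 + 2·1420 = 4248
Change in B: 4248 − 4262 = -14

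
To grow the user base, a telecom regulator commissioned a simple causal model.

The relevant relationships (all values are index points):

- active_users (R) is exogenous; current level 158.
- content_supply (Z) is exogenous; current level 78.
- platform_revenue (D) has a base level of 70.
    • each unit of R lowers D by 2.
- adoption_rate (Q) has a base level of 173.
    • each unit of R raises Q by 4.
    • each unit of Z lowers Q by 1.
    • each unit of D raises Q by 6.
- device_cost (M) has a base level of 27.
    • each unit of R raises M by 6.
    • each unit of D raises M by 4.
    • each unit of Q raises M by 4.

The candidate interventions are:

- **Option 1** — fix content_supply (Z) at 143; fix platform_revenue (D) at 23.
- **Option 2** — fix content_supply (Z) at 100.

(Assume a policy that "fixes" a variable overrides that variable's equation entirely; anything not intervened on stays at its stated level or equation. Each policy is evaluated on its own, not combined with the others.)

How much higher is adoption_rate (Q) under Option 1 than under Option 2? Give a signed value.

1571

Option 1 (Z := 143, D := 23):
  R = 158
  Z = 143
  D = 23
  Q = 173 + 4·158 − 143 + 6·23 = 800
Option 2 (Z := 100):
  R = 158
  Z = 100
  D = 70 − 2·158 = -246
  Q = 173 + 4·158 − 100 + 6·(-246) = -771
Q: 800 − (-771) = 1571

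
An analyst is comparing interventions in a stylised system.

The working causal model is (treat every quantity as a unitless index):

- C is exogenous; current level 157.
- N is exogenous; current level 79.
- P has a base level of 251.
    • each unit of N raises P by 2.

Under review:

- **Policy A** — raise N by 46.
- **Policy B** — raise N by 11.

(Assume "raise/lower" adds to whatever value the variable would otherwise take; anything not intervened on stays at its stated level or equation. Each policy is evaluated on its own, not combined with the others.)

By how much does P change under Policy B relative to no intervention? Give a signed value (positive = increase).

Baseline:
  N = 79
  P = 251 + 2·79 = 409
Policy B (N + 11):
  N = 79 + 11 = 90
  P = 251 + 2·90 = 431
Change in P: 431 − 409 = 22

22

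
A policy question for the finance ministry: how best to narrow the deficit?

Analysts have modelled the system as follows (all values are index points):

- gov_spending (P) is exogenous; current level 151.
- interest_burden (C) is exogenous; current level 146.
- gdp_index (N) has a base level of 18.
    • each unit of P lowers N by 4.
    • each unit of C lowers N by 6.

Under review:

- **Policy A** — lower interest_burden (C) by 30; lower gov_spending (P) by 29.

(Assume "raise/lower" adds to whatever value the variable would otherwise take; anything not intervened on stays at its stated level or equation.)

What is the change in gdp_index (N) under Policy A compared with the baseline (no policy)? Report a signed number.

Baseline:
  P = 151
  C = 146
  N = 18 − 4·151 − 6·146 = -1462
Policy A (C − 30, P − 29):
  P = 151 − 29 = 122
  C = 146 − 30 = 116
  N = 18 − 4·122 − 6·116 = -1166
Change in N: -1166 − (-1462) = 296

296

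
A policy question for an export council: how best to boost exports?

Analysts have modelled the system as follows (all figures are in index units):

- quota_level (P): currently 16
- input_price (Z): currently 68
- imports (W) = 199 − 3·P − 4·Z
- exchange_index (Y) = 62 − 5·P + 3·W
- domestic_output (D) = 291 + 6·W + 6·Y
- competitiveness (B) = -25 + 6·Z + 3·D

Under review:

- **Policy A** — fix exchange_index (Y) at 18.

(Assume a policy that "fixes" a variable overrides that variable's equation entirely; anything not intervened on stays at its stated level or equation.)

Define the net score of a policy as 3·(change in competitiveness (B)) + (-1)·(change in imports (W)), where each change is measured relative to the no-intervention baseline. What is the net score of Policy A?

21546

Baseline:
  P = 16
  Z = 68
  W = 199 − 3·16 − 4·68 = -121
  Y = 62 − 5·16 + 3·(-121) = -381
  D = 291 + 6·(-121) + 6·(-381) = -2721
  B = -25 + 6·68 + 3·(-2721) = -7780
Policy A (Y := 18):
  P = 16
  Z = 68
  W = 199 − 3·16 − 4·68 = -121
  Y = 18
  D = 291 + 6·(-121) + 6·18 = -327
  B = -25 + 6·68 + 3·(-327) = -598
ΔB = -598 − (-7780) = 7182; ΔW = -121 − (-121) = 0
Score = 3·7182 + (-1)·0 = 21546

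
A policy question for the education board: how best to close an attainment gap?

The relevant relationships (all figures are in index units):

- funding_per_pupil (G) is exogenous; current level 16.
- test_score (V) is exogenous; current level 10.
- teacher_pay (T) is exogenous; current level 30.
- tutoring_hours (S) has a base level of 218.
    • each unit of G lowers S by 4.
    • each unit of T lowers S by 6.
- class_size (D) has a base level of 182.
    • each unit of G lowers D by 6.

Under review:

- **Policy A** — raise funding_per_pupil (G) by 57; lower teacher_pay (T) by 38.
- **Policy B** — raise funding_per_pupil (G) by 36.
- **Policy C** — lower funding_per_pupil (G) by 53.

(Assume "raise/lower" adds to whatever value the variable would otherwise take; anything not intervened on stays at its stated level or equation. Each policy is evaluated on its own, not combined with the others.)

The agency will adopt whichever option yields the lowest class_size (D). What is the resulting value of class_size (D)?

Policy A (G + 57, T − 38):
  G = 16 + 57 = 73
  D = 182 − 6·73 = -256
Policy B (G + 36):
  G = 16 + 36 = 52
  D = 182 − 6·52 = -130
Policy C (G − 53):
  G = 16 − 53 = -37
  D = 182 − 6·(-37) = 404
Comparing — Policy A: D=-256, Policy B: D=-130, Policy C: D=404. Lowest is -256 (Policy A).

-256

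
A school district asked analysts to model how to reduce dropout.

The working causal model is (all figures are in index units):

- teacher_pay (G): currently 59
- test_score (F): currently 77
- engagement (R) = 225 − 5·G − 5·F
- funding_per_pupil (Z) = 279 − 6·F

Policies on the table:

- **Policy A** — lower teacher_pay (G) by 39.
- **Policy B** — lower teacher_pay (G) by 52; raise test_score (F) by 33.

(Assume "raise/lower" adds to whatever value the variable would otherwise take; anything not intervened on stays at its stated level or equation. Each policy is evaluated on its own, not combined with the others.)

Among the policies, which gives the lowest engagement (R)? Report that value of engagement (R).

Policy A (G − 39):
  G = 59 − 39 = 20
  F = 77
  R = 225 − 5·20 − 5·77 = -260
Policy B (G − 52, F + 33):
  G = 59 − 52 = 7
  F = 77 + 33 = 110
  R = 225 − 5·7 − 5·110 = -360
Comparing — Policy A: R=-260, Policy B: R=-360. Lowest is -360 (Policy B).

-360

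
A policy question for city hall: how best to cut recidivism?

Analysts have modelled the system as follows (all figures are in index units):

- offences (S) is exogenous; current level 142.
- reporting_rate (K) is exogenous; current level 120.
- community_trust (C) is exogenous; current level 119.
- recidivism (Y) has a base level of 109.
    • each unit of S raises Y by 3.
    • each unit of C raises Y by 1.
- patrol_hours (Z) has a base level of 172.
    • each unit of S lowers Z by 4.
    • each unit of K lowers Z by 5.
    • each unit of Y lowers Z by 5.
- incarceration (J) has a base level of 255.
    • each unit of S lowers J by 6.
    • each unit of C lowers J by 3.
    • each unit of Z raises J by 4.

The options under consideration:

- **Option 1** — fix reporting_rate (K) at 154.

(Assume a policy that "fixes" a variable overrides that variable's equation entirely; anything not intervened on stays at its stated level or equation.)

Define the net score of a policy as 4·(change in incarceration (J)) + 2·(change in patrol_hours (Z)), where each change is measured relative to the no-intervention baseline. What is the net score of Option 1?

-3060

Baseline:
  S = 142
  K = 120
  C = 119
  Y = 109 + 3·142 + 119 = 654
  Z = 172 − 4·142 − 5·120 − 5·654 = -4266
  J = 255 − 6·142 − 3·119 + 4·(-4266) = -18018
Option 1 (K := 154):
  S = 142
  K = 154
  C = 119
  Y = 109 + 3·142 + 119 = 654
  Z = 172 − 4·142 − 5·154 − 5·654 = -4436
  J = 255 − 6·142 − 3·119 + 4·(-4436) = -18698
ΔJ = -18698 − (-18018) = -680; ΔZ = -4436 − (-4266) = -170
Score = 4·(-680) + 2·(-170) = -3060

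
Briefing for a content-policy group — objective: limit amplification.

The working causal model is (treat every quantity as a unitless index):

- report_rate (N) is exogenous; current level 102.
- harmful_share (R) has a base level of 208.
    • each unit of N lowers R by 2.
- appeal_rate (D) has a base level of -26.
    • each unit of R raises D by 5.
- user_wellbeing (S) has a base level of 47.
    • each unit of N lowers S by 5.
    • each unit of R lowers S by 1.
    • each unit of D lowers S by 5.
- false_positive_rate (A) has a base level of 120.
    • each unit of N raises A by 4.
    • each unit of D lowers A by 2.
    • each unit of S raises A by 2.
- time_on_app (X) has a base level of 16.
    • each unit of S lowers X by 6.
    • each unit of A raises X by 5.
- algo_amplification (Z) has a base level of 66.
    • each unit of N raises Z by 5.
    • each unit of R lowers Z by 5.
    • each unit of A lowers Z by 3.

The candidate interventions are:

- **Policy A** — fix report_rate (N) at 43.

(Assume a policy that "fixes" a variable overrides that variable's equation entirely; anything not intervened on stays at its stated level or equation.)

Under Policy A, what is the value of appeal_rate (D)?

Policy A (N := 43):
  N = 43
  R = 208 − 2·43 = 122
  D = -26 + 5·122 = 584

584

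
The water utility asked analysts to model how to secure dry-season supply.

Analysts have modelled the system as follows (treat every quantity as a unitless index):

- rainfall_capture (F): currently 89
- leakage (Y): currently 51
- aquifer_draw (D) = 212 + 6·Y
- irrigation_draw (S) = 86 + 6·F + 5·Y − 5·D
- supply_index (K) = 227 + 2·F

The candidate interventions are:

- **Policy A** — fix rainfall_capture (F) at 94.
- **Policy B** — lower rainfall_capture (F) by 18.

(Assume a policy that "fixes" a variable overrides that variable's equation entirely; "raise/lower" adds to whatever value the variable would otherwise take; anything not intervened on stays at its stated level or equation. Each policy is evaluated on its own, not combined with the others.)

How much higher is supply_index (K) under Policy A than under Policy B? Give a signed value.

Policy A (F := 94):
  F = 94
  K = 227 + 2·94 = 415
Policy B (F − 18):
  F = 89 − 18 = 71
  K = 227 + 2·71 = 369
K: 415 − 369 = 46

46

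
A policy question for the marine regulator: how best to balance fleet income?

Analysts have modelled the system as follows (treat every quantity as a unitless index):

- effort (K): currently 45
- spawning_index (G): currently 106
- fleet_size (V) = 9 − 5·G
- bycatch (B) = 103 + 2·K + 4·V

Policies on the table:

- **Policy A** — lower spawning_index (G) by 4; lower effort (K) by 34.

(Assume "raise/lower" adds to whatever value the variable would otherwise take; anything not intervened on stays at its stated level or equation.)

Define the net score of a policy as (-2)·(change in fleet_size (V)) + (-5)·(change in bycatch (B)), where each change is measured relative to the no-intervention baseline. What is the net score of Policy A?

-100

Baseline:
  K = 45
  G = 106
  V = 9 − 5·106 = -521
  B = 103 + 2·45 + 4·(-521) = -1891
Policy A (G − 4, K − 34):
  K = 45 − 34 = 11
  G = 106 − 4 = 102
  V = 9 − 5·102 = -501
  B = 103 + 2·11 + 4·(-501) = -1879
ΔV = -501 − (-521) = 20; ΔB = -1879 − (-1891) = 12
Score = (-2)·20 + (-5)·12 = -100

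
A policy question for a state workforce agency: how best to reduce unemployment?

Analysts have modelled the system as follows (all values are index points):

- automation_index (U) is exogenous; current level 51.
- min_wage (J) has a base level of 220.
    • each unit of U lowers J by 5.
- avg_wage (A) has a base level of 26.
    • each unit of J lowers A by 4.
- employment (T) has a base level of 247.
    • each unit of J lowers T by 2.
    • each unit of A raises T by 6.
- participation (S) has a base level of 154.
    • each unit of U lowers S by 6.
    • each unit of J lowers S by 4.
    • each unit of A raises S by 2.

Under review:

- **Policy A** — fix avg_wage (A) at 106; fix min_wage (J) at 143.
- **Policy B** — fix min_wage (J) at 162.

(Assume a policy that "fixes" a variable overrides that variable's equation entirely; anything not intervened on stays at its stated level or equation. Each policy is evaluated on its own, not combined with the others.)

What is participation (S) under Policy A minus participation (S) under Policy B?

1532

Policy A (A := 106, J := 143):
  U = 51
  J = 143
  A = 106
  S = 154 − 6·51 − 4·143 + 2·106 = -512
Policy B (J := 162):
  U = 51
  J = 162
  A = 26 − 4·162 = -622
  S = 154 − 6·51 − 4·162 + 2·(-622) = -2044
S: -512 − (-2044) = 1532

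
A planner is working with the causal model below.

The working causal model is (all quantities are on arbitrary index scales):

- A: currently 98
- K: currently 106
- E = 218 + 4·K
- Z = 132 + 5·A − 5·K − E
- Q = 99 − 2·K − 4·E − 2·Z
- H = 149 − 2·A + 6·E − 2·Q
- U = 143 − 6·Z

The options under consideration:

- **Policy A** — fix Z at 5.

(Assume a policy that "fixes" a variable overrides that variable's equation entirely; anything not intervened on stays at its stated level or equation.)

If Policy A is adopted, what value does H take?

Policy A (Z := 5):
  A = 98
  K = 106
  E = 218 + 4·106 = 642
  Z = 5
  Q = 99 − 2·106 − 4·642 − 2·5 = -2691
  H = 149 − 2·98 + 6·642 − 2·(-2691) = 9187

9187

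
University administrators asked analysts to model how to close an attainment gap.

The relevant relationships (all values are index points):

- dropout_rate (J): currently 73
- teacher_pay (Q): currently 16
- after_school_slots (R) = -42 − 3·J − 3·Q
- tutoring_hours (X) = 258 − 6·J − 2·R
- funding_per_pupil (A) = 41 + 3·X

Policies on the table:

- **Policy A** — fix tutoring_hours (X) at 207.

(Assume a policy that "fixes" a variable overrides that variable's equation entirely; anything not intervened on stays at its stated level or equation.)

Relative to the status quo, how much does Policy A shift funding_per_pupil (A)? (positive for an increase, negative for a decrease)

-693

Baseline:
  J = 73
  Q = 16
  R = -42 − 3·73 − 3·16 = -309
  X = 258 − 6·73 − 2·(-309) = 438
  A = 41 + 3·438 = 1355
Policy A (X := 207):
  J = 73
  Q = 16
  R = -42 − 3·73 − 3·16 = -309
  X = 207
  A = 41 + 3·207 = 662
Change in A: 662 − 1355 = -693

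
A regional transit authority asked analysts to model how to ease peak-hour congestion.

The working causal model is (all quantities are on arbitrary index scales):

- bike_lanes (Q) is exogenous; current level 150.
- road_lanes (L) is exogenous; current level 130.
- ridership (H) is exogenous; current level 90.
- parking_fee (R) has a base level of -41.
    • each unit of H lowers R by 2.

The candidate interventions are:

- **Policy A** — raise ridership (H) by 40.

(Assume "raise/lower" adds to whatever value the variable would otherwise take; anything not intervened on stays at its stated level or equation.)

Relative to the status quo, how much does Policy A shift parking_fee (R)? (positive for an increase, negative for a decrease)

-80

Baseline:
  H = 90
  R = -41 − 2·90 = -221
Policy A (H + 40):
  H = 90 + 40 = 130
  R = -41 − 2·130 = -301
Change in R: -301 − (-221) = -80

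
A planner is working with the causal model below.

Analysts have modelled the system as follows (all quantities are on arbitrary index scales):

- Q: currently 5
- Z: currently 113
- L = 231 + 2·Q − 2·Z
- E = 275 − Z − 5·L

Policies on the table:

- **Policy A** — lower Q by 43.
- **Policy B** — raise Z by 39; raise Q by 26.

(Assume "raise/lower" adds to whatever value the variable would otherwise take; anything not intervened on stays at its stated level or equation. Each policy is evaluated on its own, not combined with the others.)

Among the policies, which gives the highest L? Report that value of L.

Policy A (Q − 43):
  Q = 5 − 43 = -38
  Z = 113
  L = 231 + 2·(-38) − 2·113 = -71
Policy B (Z + 39, Q + 26):
  Q = 5 + 26 = 31
  Z = 113 + 39 = 152
  L = 231 + 2·31 − 2·152 = -11
Comparing — Policy A: L=-71, Policy B: L=-11. Highest is -11 (Policy B).

-11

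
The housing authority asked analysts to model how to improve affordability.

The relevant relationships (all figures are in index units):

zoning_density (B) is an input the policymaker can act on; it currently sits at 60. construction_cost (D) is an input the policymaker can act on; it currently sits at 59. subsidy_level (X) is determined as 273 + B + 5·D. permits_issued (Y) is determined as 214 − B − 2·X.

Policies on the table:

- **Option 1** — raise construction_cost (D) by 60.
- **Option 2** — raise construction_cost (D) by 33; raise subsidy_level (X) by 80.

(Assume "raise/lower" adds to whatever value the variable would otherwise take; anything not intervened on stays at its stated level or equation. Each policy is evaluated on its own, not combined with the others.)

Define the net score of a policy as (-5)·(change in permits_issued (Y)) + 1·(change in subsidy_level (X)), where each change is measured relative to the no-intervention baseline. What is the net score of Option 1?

3300

Baseline:
  B = 60
  D = 59
  X = 273 + 60 + 5·59 = 628
  Y = 214 − 60 − 2·628 = -1102
Option 1 (D + 60):
  B = 60
  D = 59 + 60 = 119
  X = 273 + 60 + 5·119 = 928
  Y = 214 − 60 − 2·928 = -1702
ΔY = -1702 − (-1102) = -600; ΔX = 928 − 628 = 300
Score = (-5)·(-600) + 1·300 = 3300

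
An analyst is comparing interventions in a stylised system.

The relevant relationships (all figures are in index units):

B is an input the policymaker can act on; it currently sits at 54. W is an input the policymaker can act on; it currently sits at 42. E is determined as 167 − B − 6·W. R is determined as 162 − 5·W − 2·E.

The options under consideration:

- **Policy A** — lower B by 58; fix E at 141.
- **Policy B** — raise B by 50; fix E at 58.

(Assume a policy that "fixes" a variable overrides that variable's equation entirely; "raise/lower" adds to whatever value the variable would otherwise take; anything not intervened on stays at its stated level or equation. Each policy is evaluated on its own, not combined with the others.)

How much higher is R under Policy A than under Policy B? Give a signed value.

Policy A (B − 58, E := 141):
  B = 54 − 58 = -4
  W = 42
  E = 141
  R = 162 − 5·42 − 2·141 = -330
Policy B (B + 50, E := 58):
  B = 54 + 50 = 104
  W = 42
  E = 58
  R = 162 − 5·42 − 2·58 = -164
R: -330 − (-164) = -166

-166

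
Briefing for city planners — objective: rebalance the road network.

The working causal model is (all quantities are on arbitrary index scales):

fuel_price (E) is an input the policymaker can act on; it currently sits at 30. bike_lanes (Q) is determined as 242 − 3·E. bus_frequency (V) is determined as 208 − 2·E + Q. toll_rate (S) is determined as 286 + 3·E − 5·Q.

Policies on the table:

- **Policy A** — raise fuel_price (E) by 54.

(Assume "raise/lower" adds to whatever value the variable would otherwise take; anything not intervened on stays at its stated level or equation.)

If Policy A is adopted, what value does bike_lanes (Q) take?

-10

Policy A (E + 54):
  E = 30 + 54 = 84
  Q = 242 − 3·84 = -10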